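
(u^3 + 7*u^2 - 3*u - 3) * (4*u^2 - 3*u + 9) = 4*u^5 + 25*u^4 - 24*u^3 + 60*u^2 - 18*u - 27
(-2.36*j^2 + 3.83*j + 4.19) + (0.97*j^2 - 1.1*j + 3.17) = -1.39*j^2 + 2.73*j + 7.36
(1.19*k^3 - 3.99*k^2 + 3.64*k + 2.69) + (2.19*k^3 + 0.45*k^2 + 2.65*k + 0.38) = 3.38*k^3 - 3.54*k^2 + 6.29*k + 3.07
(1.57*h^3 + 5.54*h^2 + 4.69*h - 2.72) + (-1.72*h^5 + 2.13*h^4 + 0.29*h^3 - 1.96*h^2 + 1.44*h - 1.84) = -1.72*h^5 + 2.13*h^4 + 1.86*h^3 + 3.58*h^2 + 6.13*h - 4.56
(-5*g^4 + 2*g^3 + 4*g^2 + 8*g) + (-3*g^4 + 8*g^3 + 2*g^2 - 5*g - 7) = -8*g^4 + 10*g^3 + 6*g^2 + 3*g - 7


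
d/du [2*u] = 2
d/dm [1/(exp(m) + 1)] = -1/(4*cosh(m/2)^2)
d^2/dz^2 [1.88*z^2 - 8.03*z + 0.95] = 3.76000000000000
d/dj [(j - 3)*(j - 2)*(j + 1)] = 3*j^2 - 8*j + 1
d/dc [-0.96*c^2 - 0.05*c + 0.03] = -1.92*c - 0.05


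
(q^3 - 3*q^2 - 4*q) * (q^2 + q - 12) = q^5 - 2*q^4 - 19*q^3 + 32*q^2 + 48*q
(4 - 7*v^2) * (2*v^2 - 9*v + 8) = -14*v^4 + 63*v^3 - 48*v^2 - 36*v + 32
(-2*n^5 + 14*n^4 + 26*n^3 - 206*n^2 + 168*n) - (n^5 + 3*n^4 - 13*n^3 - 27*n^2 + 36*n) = -3*n^5 + 11*n^4 + 39*n^3 - 179*n^2 + 132*n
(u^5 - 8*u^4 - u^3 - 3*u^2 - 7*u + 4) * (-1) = -u^5 + 8*u^4 + u^3 + 3*u^2 + 7*u - 4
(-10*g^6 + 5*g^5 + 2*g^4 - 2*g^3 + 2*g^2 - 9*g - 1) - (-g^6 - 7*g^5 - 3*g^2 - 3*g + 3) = -9*g^6 + 12*g^5 + 2*g^4 - 2*g^3 + 5*g^2 - 6*g - 4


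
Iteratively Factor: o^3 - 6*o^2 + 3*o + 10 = (o - 2)*(o^2 - 4*o - 5) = (o - 5)*(o - 2)*(o + 1)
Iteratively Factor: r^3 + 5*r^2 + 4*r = (r + 4)*(r^2 + r) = r*(r + 4)*(r + 1)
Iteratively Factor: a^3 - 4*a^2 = (a - 4)*(a^2) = a*(a - 4)*(a)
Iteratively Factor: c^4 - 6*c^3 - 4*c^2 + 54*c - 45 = (c - 3)*(c^3 - 3*c^2 - 13*c + 15) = (c - 3)*(c - 1)*(c^2 - 2*c - 15) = (c - 5)*(c - 3)*(c - 1)*(c + 3)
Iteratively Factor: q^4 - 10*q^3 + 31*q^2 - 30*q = (q)*(q^3 - 10*q^2 + 31*q - 30) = q*(q - 3)*(q^2 - 7*q + 10) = q*(q - 5)*(q - 3)*(q - 2)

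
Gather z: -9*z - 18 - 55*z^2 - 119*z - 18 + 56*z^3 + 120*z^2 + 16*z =56*z^3 + 65*z^2 - 112*z - 36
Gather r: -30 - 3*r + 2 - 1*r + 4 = -4*r - 24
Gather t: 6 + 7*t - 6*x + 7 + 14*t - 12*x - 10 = 21*t - 18*x + 3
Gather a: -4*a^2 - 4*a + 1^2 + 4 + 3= -4*a^2 - 4*a + 8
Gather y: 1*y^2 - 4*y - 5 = y^2 - 4*y - 5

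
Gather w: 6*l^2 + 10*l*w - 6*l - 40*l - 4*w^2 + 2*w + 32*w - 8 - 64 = 6*l^2 - 46*l - 4*w^2 + w*(10*l + 34) - 72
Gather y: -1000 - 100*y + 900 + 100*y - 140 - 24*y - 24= -24*y - 264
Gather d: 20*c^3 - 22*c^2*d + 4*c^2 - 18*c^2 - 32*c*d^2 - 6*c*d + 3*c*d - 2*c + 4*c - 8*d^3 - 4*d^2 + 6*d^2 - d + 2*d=20*c^3 - 14*c^2 + 2*c - 8*d^3 + d^2*(2 - 32*c) + d*(-22*c^2 - 3*c + 1)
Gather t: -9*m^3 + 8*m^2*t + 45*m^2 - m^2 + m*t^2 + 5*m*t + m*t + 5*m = -9*m^3 + 44*m^2 + m*t^2 + 5*m + t*(8*m^2 + 6*m)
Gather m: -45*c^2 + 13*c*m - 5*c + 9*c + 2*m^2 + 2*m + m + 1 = -45*c^2 + 4*c + 2*m^2 + m*(13*c + 3) + 1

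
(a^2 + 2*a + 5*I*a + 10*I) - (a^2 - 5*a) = 7*a + 5*I*a + 10*I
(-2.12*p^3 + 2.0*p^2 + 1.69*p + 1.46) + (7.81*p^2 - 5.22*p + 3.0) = -2.12*p^3 + 9.81*p^2 - 3.53*p + 4.46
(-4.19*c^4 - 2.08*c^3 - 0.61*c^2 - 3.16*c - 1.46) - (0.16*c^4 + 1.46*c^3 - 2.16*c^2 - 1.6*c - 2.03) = -4.35*c^4 - 3.54*c^3 + 1.55*c^2 - 1.56*c + 0.57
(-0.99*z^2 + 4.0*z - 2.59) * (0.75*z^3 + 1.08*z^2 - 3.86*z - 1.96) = -0.7425*z^5 + 1.9308*z^4 + 6.1989*z^3 - 16.2968*z^2 + 2.1574*z + 5.0764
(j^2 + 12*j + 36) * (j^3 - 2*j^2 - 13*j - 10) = j^5 + 10*j^4 - j^3 - 238*j^2 - 588*j - 360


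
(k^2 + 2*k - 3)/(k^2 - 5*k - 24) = (k - 1)/(k - 8)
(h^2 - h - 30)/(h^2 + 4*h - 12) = (h^2 - h - 30)/(h^2 + 4*h - 12)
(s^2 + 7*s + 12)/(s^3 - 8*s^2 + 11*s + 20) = (s^2 + 7*s + 12)/(s^3 - 8*s^2 + 11*s + 20)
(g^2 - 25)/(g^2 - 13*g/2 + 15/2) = 2*(g + 5)/(2*g - 3)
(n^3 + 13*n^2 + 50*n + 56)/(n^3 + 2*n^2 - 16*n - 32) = (n + 7)/(n - 4)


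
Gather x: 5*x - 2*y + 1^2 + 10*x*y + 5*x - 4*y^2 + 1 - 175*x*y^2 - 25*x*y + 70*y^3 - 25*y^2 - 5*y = x*(-175*y^2 - 15*y + 10) + 70*y^3 - 29*y^2 - 7*y + 2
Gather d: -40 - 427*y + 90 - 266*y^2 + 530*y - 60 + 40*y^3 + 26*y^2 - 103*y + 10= 40*y^3 - 240*y^2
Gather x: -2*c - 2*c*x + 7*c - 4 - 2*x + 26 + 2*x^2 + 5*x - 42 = 5*c + 2*x^2 + x*(3 - 2*c) - 20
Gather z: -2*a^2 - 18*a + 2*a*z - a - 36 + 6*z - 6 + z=-2*a^2 - 19*a + z*(2*a + 7) - 42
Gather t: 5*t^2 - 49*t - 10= 5*t^2 - 49*t - 10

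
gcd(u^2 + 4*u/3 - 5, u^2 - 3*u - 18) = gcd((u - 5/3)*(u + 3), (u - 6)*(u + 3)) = u + 3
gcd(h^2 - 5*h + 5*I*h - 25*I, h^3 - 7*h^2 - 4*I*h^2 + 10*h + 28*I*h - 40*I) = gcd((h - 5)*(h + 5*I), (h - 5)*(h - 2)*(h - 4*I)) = h - 5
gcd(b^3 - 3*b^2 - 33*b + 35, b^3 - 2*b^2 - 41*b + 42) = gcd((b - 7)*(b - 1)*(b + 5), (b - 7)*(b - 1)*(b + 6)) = b^2 - 8*b + 7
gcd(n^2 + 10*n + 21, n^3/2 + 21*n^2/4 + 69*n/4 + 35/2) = 1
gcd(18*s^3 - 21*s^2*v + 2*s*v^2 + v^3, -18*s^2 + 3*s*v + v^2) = 18*s^2 - 3*s*v - v^2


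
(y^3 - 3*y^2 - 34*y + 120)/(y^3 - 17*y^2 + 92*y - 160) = (y + 6)/(y - 8)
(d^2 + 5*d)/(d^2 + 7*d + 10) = d/(d + 2)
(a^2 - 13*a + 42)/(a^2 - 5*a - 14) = (a - 6)/(a + 2)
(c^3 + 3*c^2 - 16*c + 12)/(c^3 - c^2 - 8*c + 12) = (c^2 + 5*c - 6)/(c^2 + c - 6)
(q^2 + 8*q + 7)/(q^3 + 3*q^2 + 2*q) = (q + 7)/(q*(q + 2))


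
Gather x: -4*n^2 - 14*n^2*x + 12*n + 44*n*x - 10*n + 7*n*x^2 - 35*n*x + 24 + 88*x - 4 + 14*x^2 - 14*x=-4*n^2 + 2*n + x^2*(7*n + 14) + x*(-14*n^2 + 9*n + 74) + 20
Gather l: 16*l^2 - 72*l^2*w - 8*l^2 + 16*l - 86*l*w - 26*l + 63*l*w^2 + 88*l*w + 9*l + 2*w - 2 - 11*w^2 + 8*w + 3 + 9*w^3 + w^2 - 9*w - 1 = l^2*(8 - 72*w) + l*(63*w^2 + 2*w - 1) + 9*w^3 - 10*w^2 + w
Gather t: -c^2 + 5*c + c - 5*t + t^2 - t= -c^2 + 6*c + t^2 - 6*t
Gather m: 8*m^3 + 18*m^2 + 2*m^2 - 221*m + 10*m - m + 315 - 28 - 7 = 8*m^3 + 20*m^2 - 212*m + 280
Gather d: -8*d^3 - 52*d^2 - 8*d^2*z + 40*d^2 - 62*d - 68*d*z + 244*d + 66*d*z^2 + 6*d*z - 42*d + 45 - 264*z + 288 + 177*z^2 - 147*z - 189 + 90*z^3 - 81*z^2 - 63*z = -8*d^3 + d^2*(-8*z - 12) + d*(66*z^2 - 62*z + 140) + 90*z^3 + 96*z^2 - 474*z + 144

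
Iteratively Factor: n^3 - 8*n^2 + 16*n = (n - 4)*(n^2 - 4*n) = (n - 4)^2*(n)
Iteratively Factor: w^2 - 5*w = (w)*(w - 5)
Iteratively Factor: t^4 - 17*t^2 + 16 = (t + 4)*(t^3 - 4*t^2 - t + 4) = (t + 1)*(t + 4)*(t^2 - 5*t + 4) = (t - 1)*(t + 1)*(t + 4)*(t - 4)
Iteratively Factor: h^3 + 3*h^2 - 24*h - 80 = (h + 4)*(h^2 - h - 20) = (h - 5)*(h + 4)*(h + 4)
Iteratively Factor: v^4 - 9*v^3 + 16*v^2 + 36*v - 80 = (v - 4)*(v^3 - 5*v^2 - 4*v + 20) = (v - 4)*(v - 2)*(v^2 - 3*v - 10) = (v - 4)*(v - 2)*(v + 2)*(v - 5)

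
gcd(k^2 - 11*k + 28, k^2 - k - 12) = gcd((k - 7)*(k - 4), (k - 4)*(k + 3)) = k - 4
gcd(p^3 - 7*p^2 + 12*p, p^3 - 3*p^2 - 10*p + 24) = p - 4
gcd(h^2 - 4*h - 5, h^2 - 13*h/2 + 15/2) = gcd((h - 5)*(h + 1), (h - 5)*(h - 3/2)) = h - 5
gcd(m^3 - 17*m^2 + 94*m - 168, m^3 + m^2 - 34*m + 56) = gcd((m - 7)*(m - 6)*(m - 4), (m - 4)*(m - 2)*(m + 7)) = m - 4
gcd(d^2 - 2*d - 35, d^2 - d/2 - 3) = 1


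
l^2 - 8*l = l*(l - 8)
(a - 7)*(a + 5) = a^2 - 2*a - 35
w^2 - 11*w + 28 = (w - 7)*(w - 4)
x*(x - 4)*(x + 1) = x^3 - 3*x^2 - 4*x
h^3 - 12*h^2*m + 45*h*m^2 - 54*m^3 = (h - 6*m)*(h - 3*m)^2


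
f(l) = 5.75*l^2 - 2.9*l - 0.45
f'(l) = 11.5*l - 2.9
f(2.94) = 40.72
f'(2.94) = 30.91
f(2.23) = 21.68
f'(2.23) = 22.74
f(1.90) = 14.80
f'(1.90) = 18.95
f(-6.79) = 284.34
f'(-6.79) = -80.98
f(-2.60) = 45.96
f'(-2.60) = -32.80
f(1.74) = 11.91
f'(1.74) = 17.11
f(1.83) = 13.50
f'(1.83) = 18.14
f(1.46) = 7.57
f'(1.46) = 13.89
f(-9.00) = 491.40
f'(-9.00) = -106.40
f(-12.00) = 862.35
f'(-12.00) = -140.90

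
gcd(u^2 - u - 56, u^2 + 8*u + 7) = u + 7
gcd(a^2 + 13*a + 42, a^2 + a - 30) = a + 6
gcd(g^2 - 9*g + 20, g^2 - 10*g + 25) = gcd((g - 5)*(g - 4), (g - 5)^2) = g - 5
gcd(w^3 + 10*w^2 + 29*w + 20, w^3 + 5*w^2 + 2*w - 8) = w + 4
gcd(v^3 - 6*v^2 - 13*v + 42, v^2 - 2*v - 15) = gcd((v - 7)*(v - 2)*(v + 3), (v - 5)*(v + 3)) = v + 3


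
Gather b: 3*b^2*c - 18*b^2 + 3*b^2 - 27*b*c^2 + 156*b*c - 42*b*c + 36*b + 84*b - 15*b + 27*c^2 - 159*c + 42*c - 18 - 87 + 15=b^2*(3*c - 15) + b*(-27*c^2 + 114*c + 105) + 27*c^2 - 117*c - 90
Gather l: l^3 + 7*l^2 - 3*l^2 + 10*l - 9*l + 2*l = l^3 + 4*l^2 + 3*l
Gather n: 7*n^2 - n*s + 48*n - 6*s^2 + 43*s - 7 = 7*n^2 + n*(48 - s) - 6*s^2 + 43*s - 7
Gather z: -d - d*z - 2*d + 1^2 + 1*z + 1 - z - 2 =-d*z - 3*d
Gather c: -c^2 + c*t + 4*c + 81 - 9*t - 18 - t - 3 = -c^2 + c*(t + 4) - 10*t + 60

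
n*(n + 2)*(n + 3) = n^3 + 5*n^2 + 6*n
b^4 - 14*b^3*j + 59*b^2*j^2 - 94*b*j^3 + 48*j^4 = (b - 8*j)*(b - 3*j)*(b - 2*j)*(b - j)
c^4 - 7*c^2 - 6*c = c*(c - 3)*(c + 1)*(c + 2)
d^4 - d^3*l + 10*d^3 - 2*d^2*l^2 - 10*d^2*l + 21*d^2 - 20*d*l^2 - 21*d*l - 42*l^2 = (d + 3)*(d + 7)*(d - 2*l)*(d + l)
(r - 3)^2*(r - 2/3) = r^3 - 20*r^2/3 + 13*r - 6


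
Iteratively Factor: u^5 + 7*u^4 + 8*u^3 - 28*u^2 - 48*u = (u + 3)*(u^4 + 4*u^3 - 4*u^2 - 16*u) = (u + 3)*(u + 4)*(u^3 - 4*u) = u*(u + 3)*(u + 4)*(u^2 - 4) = u*(u - 2)*(u + 3)*(u + 4)*(u + 2)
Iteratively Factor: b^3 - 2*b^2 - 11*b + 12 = (b - 4)*(b^2 + 2*b - 3) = (b - 4)*(b - 1)*(b + 3)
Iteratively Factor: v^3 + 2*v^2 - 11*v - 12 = (v + 4)*(v^2 - 2*v - 3) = (v + 1)*(v + 4)*(v - 3)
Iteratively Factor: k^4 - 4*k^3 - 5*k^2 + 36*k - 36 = (k + 3)*(k^3 - 7*k^2 + 16*k - 12) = (k - 3)*(k + 3)*(k^2 - 4*k + 4) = (k - 3)*(k - 2)*(k + 3)*(k - 2)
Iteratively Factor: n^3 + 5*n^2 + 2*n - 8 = (n - 1)*(n^2 + 6*n + 8) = (n - 1)*(n + 2)*(n + 4)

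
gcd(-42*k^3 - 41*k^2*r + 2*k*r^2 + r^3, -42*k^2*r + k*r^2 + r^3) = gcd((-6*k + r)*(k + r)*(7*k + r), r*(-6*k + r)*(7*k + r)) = -42*k^2 + k*r + r^2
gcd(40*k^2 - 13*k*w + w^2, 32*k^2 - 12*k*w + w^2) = -8*k + w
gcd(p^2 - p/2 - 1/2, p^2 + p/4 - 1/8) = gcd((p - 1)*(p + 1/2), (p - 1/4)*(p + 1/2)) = p + 1/2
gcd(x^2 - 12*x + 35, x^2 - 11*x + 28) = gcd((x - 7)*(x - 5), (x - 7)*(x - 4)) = x - 7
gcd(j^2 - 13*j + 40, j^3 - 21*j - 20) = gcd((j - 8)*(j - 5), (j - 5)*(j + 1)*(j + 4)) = j - 5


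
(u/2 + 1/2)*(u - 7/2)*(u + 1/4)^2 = u^4/2 - u^3 - 75*u^2/32 - 61*u/64 - 7/64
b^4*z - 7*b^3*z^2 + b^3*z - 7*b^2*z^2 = b^2*(b - 7*z)*(b*z + z)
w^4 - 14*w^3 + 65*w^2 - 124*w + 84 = (w - 7)*(w - 3)*(w - 2)^2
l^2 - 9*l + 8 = (l - 8)*(l - 1)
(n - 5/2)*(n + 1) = n^2 - 3*n/2 - 5/2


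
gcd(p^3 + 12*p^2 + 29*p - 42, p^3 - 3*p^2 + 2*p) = p - 1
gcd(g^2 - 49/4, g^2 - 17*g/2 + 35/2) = g - 7/2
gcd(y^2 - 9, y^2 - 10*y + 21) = y - 3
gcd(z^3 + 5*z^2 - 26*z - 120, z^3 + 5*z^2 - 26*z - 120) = z^3 + 5*z^2 - 26*z - 120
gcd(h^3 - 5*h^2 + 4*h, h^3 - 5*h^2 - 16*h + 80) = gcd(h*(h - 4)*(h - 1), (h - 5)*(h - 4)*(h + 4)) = h - 4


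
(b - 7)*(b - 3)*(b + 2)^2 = b^4 - 6*b^3 - 15*b^2 + 44*b + 84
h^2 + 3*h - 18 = (h - 3)*(h + 6)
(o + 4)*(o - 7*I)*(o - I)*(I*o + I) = I*o^4 + 8*o^3 + 5*I*o^3 + 40*o^2 - 3*I*o^2 + 32*o - 35*I*o - 28*I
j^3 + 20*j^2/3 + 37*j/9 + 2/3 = (j + 1/3)^2*(j + 6)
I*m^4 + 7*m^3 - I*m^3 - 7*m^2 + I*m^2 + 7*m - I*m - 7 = (m - 7*I)*(m - I)*(m + I)*(I*m - I)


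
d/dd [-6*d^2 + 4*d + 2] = 4 - 12*d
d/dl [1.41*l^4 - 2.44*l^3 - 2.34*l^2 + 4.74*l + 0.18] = 5.64*l^3 - 7.32*l^2 - 4.68*l + 4.74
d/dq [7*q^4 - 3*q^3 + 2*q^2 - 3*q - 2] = 28*q^3 - 9*q^2 + 4*q - 3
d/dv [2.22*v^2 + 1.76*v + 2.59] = 4.44*v + 1.76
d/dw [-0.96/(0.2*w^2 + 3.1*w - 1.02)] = (0.384*w + 2.976)/(0.2*w^2 + 3.1*w - 1.02)^2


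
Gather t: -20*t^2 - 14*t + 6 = -20*t^2 - 14*t + 6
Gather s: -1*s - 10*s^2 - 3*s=-10*s^2 - 4*s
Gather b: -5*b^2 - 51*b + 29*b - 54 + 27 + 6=-5*b^2 - 22*b - 21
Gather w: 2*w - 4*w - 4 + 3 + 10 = 9 - 2*w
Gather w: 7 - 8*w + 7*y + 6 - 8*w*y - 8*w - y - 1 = w*(-8*y - 16) + 6*y + 12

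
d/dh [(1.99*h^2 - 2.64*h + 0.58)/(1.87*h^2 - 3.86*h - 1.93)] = (-2.7446*h^2 - 9.8506*h + 7.334)/(3.4969*h^4 - 14.4364*h^3 + 7.6814*h^2 + 14.8996*h + 3.7249)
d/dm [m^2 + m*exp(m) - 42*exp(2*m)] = m*exp(m) + 2*m - 84*exp(2*m) + exp(m)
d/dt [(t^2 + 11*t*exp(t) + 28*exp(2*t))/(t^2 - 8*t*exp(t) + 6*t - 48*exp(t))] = (2*(t^2 + 11*t*exp(t) + 28*exp(2*t))*(4*t*exp(t) - t + 28*exp(t) - 3) + (t^2 - 8*t*exp(t) + 6*t - 48*exp(t))*(11*t*exp(t) + 2*t + 56*exp(2*t) + 11*exp(t)))/(t^2 - 8*t*exp(t) + 6*t - 48*exp(t))^2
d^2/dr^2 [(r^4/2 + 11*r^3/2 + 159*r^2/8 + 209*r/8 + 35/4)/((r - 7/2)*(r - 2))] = (8*r^6 - 132*r^5 + 894*r^4 + 1749*r^3 - 14070*r^2 + 1848*r + 34930)/(8*r^6 - 132*r^5 + 894*r^4 - 3179*r^3 + 6258*r^2 - 6468*r + 2744)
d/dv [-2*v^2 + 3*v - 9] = 3 - 4*v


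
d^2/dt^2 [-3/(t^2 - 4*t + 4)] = -18/(t^4 - 8*t^3 + 24*t^2 - 32*t + 16)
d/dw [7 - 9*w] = -9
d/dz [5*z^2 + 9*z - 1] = 10*z + 9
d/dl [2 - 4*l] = -4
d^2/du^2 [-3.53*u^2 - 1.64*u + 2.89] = -7.06000000000000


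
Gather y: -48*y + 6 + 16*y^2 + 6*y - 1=16*y^2 - 42*y + 5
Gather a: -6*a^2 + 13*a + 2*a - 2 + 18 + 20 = -6*a^2 + 15*a + 36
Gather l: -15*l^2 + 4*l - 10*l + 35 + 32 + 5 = -15*l^2 - 6*l + 72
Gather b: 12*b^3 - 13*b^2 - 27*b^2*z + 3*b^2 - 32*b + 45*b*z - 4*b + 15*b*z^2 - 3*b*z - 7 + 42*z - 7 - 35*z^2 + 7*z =12*b^3 + b^2*(-27*z - 10) + b*(15*z^2 + 42*z - 36) - 35*z^2 + 49*z - 14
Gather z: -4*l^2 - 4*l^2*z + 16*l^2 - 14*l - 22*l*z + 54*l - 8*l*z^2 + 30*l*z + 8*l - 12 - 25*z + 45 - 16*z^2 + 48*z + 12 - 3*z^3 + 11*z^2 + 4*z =12*l^2 + 48*l - 3*z^3 + z^2*(-8*l - 5) + z*(-4*l^2 + 8*l + 27) + 45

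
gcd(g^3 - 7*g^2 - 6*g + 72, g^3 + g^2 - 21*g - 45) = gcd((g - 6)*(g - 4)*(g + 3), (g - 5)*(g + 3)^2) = g + 3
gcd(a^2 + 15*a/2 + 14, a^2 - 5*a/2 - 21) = a + 7/2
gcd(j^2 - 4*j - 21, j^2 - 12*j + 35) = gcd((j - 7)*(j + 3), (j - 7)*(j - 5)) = j - 7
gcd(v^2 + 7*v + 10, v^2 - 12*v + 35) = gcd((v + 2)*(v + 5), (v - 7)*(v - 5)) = 1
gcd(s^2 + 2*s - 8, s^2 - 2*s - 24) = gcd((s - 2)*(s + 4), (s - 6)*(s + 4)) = s + 4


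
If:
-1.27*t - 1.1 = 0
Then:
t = -0.87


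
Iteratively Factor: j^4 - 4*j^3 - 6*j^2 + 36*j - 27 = (j - 1)*(j^3 - 3*j^2 - 9*j + 27) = (j - 1)*(j + 3)*(j^2 - 6*j + 9) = (j - 3)*(j - 1)*(j + 3)*(j - 3)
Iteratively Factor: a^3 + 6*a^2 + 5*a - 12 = (a + 4)*(a^2 + 2*a - 3) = (a - 1)*(a + 4)*(a + 3)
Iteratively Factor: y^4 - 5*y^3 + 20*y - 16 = (y + 2)*(y^3 - 7*y^2 + 14*y - 8) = (y - 2)*(y + 2)*(y^2 - 5*y + 4) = (y - 4)*(y - 2)*(y + 2)*(y - 1)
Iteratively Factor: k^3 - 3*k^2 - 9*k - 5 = (k + 1)*(k^2 - 4*k - 5) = (k + 1)^2*(k - 5)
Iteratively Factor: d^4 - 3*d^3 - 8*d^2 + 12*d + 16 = (d - 4)*(d^3 + d^2 - 4*d - 4) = (d - 4)*(d - 2)*(d^2 + 3*d + 2) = (d - 4)*(d - 2)*(d + 1)*(d + 2)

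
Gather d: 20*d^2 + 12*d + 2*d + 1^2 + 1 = 20*d^2 + 14*d + 2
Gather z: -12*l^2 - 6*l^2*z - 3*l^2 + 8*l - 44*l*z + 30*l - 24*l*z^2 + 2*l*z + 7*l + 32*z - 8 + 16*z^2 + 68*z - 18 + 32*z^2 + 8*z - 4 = -15*l^2 + 45*l + z^2*(48 - 24*l) + z*(-6*l^2 - 42*l + 108) - 30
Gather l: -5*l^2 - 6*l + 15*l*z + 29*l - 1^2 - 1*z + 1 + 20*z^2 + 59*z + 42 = -5*l^2 + l*(15*z + 23) + 20*z^2 + 58*z + 42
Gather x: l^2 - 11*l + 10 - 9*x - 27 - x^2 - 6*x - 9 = l^2 - 11*l - x^2 - 15*x - 26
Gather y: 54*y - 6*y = 48*y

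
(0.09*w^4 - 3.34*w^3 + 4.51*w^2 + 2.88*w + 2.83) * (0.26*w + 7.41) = 0.0234*w^5 - 0.2015*w^4 - 23.5768*w^3 + 34.1679*w^2 + 22.0766*w + 20.9703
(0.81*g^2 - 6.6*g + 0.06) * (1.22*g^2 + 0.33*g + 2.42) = 0.9882*g^4 - 7.7847*g^3 - 0.1446*g^2 - 15.9522*g + 0.1452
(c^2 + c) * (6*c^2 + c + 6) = 6*c^4 + 7*c^3 + 7*c^2 + 6*c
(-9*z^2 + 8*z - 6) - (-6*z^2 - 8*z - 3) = -3*z^2 + 16*z - 3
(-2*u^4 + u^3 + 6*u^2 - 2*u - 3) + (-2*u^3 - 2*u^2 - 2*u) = -2*u^4 - u^3 + 4*u^2 - 4*u - 3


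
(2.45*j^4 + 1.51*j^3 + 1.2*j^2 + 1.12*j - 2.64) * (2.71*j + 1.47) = 6.6395*j^5 + 7.6936*j^4 + 5.4717*j^3 + 4.7992*j^2 - 5.508*j - 3.8808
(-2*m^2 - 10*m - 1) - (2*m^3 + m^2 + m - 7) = -2*m^3 - 3*m^2 - 11*m + 6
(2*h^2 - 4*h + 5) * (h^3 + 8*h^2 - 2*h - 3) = 2*h^5 + 12*h^4 - 31*h^3 + 42*h^2 + 2*h - 15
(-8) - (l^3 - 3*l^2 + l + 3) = -l^3 + 3*l^2 - l - 11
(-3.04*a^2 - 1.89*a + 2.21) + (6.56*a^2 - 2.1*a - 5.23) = 3.52*a^2 - 3.99*a - 3.02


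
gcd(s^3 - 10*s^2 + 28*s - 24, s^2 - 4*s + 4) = s^2 - 4*s + 4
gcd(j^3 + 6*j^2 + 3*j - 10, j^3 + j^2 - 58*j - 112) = j + 2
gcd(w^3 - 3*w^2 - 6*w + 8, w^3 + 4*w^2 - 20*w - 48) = w^2 - 2*w - 8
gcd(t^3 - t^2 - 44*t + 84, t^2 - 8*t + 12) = t^2 - 8*t + 12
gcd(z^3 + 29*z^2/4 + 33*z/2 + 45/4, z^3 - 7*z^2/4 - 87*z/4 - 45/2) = z^2 + 17*z/4 + 15/4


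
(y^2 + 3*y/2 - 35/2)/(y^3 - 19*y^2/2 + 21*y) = (y + 5)/(y*(y - 6))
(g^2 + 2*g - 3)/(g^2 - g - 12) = (g - 1)/(g - 4)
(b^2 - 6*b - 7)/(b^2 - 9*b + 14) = (b + 1)/(b - 2)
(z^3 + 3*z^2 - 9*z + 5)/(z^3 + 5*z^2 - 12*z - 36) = (z^3 + 3*z^2 - 9*z + 5)/(z^3 + 5*z^2 - 12*z - 36)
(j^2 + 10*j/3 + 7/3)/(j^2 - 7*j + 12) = (3*j^2 + 10*j + 7)/(3*(j^2 - 7*j + 12))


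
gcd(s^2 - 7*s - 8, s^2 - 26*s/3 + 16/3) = s - 8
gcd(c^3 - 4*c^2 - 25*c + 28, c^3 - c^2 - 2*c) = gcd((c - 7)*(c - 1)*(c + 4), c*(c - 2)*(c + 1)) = 1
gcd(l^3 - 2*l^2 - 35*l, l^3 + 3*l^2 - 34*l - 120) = l + 5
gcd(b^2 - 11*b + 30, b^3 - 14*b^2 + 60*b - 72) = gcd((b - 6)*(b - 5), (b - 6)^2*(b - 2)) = b - 6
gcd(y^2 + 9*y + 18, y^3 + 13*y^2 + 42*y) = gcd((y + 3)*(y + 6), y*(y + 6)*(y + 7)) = y + 6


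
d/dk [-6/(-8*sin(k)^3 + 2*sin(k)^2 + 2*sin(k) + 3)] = 12*(-12*sin(k)^2 + 2*sin(k) + 1)*cos(k)/(-4*sin(k) + 2*sin(3*k) - cos(2*k) + 4)^2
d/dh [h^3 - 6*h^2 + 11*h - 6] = 3*h^2 - 12*h + 11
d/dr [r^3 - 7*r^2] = r*(3*r - 14)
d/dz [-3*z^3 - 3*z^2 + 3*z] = -9*z^2 - 6*z + 3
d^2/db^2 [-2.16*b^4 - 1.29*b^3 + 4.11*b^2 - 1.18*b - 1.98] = -25.92*b^2 - 7.74*b + 8.22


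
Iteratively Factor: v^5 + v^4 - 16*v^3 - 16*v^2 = (v)*(v^4 + v^3 - 16*v^2 - 16*v) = v*(v - 4)*(v^3 + 5*v^2 + 4*v) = v^2*(v - 4)*(v^2 + 5*v + 4) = v^2*(v - 4)*(v + 4)*(v + 1)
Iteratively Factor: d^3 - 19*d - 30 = (d - 5)*(d^2 + 5*d + 6) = (d - 5)*(d + 2)*(d + 3)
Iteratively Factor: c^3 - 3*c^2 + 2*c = (c - 1)*(c^2 - 2*c) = c*(c - 1)*(c - 2)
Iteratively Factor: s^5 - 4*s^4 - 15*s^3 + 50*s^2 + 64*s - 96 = (s + 3)*(s^4 - 7*s^3 + 6*s^2 + 32*s - 32) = (s - 4)*(s + 3)*(s^3 - 3*s^2 - 6*s + 8) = (s - 4)*(s - 1)*(s + 3)*(s^2 - 2*s - 8) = (s - 4)^2*(s - 1)*(s + 3)*(s + 2)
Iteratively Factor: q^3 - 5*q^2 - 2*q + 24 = (q - 4)*(q^2 - q - 6) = (q - 4)*(q - 3)*(q + 2)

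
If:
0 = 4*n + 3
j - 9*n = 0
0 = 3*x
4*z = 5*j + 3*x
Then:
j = -27/4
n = -3/4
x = 0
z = -135/16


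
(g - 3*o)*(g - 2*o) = g^2 - 5*g*o + 6*o^2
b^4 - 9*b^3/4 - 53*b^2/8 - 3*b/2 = b*(b - 4)*(b + 1/4)*(b + 3/2)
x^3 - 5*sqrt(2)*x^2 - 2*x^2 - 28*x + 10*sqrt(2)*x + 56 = (x - 2)*(x - 7*sqrt(2))*(x + 2*sqrt(2))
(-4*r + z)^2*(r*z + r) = 16*r^3*z + 16*r^3 - 8*r^2*z^2 - 8*r^2*z + r*z^3 + r*z^2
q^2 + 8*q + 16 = (q + 4)^2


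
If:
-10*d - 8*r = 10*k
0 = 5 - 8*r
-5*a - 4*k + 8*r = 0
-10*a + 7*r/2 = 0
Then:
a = 7/32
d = -189/128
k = 125/128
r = 5/8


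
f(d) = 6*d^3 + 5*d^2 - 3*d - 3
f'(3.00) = 189.00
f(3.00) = 195.00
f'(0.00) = -3.00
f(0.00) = -3.00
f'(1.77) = 71.09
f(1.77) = 40.63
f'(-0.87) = 1.92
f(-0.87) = -0.56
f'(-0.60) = -2.52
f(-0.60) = -0.70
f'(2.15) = 101.70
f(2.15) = 73.29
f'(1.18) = 33.86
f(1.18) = 10.28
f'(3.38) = 236.44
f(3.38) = 275.67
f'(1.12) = 30.78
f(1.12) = 8.34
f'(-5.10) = 414.18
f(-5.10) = -653.56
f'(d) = 18*d^2 + 10*d - 3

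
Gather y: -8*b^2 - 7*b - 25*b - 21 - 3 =-8*b^2 - 32*b - 24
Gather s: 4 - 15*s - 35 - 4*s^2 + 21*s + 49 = -4*s^2 + 6*s + 18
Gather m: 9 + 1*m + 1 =m + 10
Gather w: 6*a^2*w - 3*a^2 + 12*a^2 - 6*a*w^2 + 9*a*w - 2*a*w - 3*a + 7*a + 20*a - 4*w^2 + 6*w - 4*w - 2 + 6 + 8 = 9*a^2 + 24*a + w^2*(-6*a - 4) + w*(6*a^2 + 7*a + 2) + 12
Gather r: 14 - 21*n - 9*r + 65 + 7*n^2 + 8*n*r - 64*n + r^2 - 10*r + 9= 7*n^2 - 85*n + r^2 + r*(8*n - 19) + 88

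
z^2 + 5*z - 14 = (z - 2)*(z + 7)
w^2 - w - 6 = (w - 3)*(w + 2)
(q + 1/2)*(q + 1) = q^2 + 3*q/2 + 1/2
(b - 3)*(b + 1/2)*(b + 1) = b^3 - 3*b^2/2 - 4*b - 3/2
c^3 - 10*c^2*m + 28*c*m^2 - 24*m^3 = (c - 6*m)*(c - 2*m)^2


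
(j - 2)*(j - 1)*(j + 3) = j^3 - 7*j + 6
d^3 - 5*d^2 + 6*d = d*(d - 3)*(d - 2)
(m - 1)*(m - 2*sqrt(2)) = m^2 - 2*sqrt(2)*m - m + 2*sqrt(2)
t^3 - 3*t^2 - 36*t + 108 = (t - 6)*(t - 3)*(t + 6)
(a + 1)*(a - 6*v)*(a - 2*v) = a^3 - 8*a^2*v + a^2 + 12*a*v^2 - 8*a*v + 12*v^2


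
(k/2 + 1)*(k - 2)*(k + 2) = k^3/2 + k^2 - 2*k - 4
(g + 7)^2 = g^2 + 14*g + 49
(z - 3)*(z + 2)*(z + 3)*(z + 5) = z^4 + 7*z^3 + z^2 - 63*z - 90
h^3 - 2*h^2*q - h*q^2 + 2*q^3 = (h - 2*q)*(h - q)*(h + q)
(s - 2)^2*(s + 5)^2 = s^4 + 6*s^3 - 11*s^2 - 60*s + 100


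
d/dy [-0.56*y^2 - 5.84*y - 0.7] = -1.12*y - 5.84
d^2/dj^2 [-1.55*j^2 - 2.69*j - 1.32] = -3.10000000000000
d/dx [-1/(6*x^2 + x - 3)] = (12*x + 1)/(6*x^2 + x - 3)^2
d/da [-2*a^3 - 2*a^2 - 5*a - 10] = -6*a^2 - 4*a - 5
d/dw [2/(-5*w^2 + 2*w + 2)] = 4*(5*w - 1)/(-5*w^2 + 2*w + 2)^2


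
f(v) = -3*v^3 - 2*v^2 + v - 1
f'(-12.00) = -1247.00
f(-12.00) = 4883.00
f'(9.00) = -764.00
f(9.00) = -2341.00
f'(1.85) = -37.20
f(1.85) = -24.99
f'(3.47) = -121.25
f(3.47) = -146.96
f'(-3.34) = -86.04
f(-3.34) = 85.13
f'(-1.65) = -16.90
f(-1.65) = 5.38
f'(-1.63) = -16.39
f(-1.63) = 5.05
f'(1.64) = -29.77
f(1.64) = -17.97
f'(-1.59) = -15.39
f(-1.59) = 4.41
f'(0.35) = -1.50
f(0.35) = -1.02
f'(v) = -9*v^2 - 4*v + 1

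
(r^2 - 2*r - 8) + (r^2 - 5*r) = 2*r^2 - 7*r - 8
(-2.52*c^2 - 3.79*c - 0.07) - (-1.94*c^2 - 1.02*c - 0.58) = -0.58*c^2 - 2.77*c + 0.51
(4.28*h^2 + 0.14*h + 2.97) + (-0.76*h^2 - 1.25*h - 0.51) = 3.52*h^2 - 1.11*h + 2.46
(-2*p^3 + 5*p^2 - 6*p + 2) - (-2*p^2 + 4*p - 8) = -2*p^3 + 7*p^2 - 10*p + 10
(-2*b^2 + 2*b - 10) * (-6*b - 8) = 12*b^3 + 4*b^2 + 44*b + 80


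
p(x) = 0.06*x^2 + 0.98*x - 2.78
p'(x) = 0.12*x + 0.98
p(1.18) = -1.54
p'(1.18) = 1.12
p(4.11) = 2.26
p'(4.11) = 1.47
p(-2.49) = -4.85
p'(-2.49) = 0.68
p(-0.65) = -3.39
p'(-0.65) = 0.90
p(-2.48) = -4.84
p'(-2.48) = 0.68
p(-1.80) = -4.35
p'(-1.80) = 0.76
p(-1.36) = -4.00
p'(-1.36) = 0.82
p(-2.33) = -4.74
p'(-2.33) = 0.70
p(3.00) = 0.70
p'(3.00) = 1.34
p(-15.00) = -3.98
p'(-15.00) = -0.82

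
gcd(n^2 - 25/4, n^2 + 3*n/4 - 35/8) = n + 5/2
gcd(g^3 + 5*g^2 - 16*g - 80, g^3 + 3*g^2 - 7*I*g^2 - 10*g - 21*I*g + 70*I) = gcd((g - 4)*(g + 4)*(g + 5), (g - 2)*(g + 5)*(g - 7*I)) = g + 5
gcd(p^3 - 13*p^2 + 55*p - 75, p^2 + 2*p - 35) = p - 5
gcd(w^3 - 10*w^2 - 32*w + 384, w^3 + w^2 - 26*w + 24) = w + 6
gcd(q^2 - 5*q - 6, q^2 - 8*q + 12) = q - 6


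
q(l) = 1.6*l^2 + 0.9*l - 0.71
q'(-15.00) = -47.10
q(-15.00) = 345.79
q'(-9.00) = -27.90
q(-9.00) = 120.79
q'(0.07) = 1.12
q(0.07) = -0.64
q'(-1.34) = -3.39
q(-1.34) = 0.96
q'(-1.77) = -4.76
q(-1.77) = 2.71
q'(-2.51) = -7.13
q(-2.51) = 7.11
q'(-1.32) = -3.32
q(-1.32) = 0.89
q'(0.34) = 1.99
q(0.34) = -0.22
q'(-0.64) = -1.15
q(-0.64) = -0.63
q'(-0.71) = -1.37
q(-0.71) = -0.54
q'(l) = 3.2*l + 0.9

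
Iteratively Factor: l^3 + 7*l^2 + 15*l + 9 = (l + 3)*(l^2 + 4*l + 3) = (l + 1)*(l + 3)*(l + 3)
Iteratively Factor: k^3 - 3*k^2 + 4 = (k - 2)*(k^2 - k - 2) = (k - 2)*(k + 1)*(k - 2)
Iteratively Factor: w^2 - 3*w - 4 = (w - 4)*(w + 1)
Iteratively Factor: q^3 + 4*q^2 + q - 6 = (q + 2)*(q^2 + 2*q - 3) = (q + 2)*(q + 3)*(q - 1)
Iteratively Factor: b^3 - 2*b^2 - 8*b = (b - 4)*(b^2 + 2*b) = (b - 4)*(b + 2)*(b)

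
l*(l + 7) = l^2 + 7*l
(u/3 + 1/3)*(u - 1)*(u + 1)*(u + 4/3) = u^4/3 + 7*u^3/9 + u^2/9 - 7*u/9 - 4/9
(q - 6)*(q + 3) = q^2 - 3*q - 18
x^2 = x^2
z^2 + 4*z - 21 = (z - 3)*(z + 7)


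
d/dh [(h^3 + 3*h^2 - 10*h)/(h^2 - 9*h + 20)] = (h^4 - 18*h^3 + 43*h^2 + 120*h - 200)/(h^4 - 18*h^3 + 121*h^2 - 360*h + 400)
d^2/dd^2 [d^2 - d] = 2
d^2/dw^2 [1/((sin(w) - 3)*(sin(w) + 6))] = (-4*sin(w)^4 - 9*sin(w)^3 - 75*sin(w)^2 - 36*sin(w) + 54)/((sin(w) - 3)^3*(sin(w) + 6)^3)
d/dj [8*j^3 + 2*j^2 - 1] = 4*j*(6*j + 1)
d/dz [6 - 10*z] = -10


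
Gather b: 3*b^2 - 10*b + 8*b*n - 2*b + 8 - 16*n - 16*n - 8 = 3*b^2 + b*(8*n - 12) - 32*n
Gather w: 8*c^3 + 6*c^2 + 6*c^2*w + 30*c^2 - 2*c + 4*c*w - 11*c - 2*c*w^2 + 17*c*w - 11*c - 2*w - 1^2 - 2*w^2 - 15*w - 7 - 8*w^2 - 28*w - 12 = 8*c^3 + 36*c^2 - 24*c + w^2*(-2*c - 10) + w*(6*c^2 + 21*c - 45) - 20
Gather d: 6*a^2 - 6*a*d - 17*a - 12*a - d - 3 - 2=6*a^2 - 29*a + d*(-6*a - 1) - 5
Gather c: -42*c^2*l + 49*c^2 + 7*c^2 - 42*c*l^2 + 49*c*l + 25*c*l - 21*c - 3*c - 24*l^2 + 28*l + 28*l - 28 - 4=c^2*(56 - 42*l) + c*(-42*l^2 + 74*l - 24) - 24*l^2 + 56*l - 32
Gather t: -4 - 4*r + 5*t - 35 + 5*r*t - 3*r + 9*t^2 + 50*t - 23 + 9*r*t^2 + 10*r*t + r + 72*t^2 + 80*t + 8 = -6*r + t^2*(9*r + 81) + t*(15*r + 135) - 54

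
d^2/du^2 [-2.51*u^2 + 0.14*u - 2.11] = -5.02000000000000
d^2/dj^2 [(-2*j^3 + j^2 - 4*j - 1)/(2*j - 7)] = 2*(-8*j^3 + 84*j^2 - 294*j - 11)/(8*j^3 - 84*j^2 + 294*j - 343)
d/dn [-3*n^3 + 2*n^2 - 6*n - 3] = -9*n^2 + 4*n - 6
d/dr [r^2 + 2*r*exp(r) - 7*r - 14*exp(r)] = 2*r*exp(r) + 2*r - 12*exp(r) - 7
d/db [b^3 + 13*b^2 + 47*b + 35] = 3*b^2 + 26*b + 47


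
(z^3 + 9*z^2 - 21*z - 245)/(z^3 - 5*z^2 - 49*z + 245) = (z + 7)/(z - 7)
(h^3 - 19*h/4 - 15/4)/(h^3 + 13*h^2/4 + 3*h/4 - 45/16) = 4*(2*h^2 - 3*h - 5)/(8*h^2 + 14*h - 15)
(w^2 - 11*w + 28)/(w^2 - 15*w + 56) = (w - 4)/(w - 8)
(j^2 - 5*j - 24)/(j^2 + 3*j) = (j - 8)/j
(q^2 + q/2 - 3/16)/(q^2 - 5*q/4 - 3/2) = (q - 1/4)/(q - 2)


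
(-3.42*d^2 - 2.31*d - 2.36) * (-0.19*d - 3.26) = 0.6498*d^3 + 11.5881*d^2 + 7.979*d + 7.6936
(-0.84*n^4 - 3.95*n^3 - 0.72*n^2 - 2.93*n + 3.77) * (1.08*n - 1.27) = -0.9072*n^5 - 3.1992*n^4 + 4.2389*n^3 - 2.25*n^2 + 7.7927*n - 4.7879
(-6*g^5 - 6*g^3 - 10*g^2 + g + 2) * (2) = -12*g^5 - 12*g^3 - 20*g^2 + 2*g + 4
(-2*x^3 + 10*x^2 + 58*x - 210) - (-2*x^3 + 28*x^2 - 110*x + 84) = -18*x^2 + 168*x - 294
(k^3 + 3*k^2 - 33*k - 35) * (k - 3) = k^4 - 42*k^2 + 64*k + 105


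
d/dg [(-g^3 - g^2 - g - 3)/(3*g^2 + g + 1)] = (-3*g^4 - 2*g^3 - g^2 + 16*g + 2)/(9*g^4 + 6*g^3 + 7*g^2 + 2*g + 1)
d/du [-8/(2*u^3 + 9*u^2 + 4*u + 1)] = 16*(3*u^2 + 9*u + 2)/(2*u^3 + 9*u^2 + 4*u + 1)^2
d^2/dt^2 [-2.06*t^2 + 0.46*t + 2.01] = -4.12000000000000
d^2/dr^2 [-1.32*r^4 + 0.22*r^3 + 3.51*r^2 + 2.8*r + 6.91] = -15.84*r^2 + 1.32*r + 7.02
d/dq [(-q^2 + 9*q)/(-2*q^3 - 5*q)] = (-2*q^2 + 36*q + 5)/(4*q^4 + 20*q^2 + 25)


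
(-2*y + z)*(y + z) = -2*y^2 - y*z + z^2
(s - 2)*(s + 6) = s^2 + 4*s - 12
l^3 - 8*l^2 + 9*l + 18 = (l - 6)*(l - 3)*(l + 1)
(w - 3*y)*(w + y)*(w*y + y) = w^3*y - 2*w^2*y^2 + w^2*y - 3*w*y^3 - 2*w*y^2 - 3*y^3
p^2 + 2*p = p*(p + 2)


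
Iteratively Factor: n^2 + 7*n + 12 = (n + 4)*(n + 3)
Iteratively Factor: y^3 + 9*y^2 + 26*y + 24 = (y + 4)*(y^2 + 5*y + 6) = (y + 2)*(y + 4)*(y + 3)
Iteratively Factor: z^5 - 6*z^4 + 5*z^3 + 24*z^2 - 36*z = (z)*(z^4 - 6*z^3 + 5*z^2 + 24*z - 36) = z*(z - 3)*(z^3 - 3*z^2 - 4*z + 12) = z*(z - 3)*(z + 2)*(z^2 - 5*z + 6) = z*(z - 3)*(z - 2)*(z + 2)*(z - 3)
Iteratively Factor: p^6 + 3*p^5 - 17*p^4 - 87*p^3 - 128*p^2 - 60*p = (p + 1)*(p^5 + 2*p^4 - 19*p^3 - 68*p^2 - 60*p) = p*(p + 1)*(p^4 + 2*p^3 - 19*p^2 - 68*p - 60) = p*(p + 1)*(p + 3)*(p^3 - p^2 - 16*p - 20) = p*(p + 1)*(p + 2)*(p + 3)*(p^2 - 3*p - 10) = p*(p + 1)*(p + 2)^2*(p + 3)*(p - 5)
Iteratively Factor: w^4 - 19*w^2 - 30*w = (w)*(w^3 - 19*w - 30) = w*(w - 5)*(w^2 + 5*w + 6) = w*(w - 5)*(w + 3)*(w + 2)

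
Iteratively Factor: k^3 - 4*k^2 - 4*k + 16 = (k - 4)*(k^2 - 4) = (k - 4)*(k + 2)*(k - 2)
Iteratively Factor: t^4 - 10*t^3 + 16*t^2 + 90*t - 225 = (t - 5)*(t^3 - 5*t^2 - 9*t + 45) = (t - 5)*(t + 3)*(t^2 - 8*t + 15) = (t - 5)^2*(t + 3)*(t - 3)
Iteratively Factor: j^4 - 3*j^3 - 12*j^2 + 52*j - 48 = (j - 2)*(j^3 - j^2 - 14*j + 24) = (j - 3)*(j - 2)*(j^2 + 2*j - 8) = (j - 3)*(j - 2)*(j + 4)*(j - 2)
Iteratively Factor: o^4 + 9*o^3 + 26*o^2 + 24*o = (o)*(o^3 + 9*o^2 + 26*o + 24) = o*(o + 2)*(o^2 + 7*o + 12) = o*(o + 2)*(o + 4)*(o + 3)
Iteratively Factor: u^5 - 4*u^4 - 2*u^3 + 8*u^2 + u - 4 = (u - 1)*(u^4 - 3*u^3 - 5*u^2 + 3*u + 4) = (u - 1)*(u + 1)*(u^3 - 4*u^2 - u + 4) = (u - 4)*(u - 1)*(u + 1)*(u^2 - 1) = (u - 4)*(u - 1)^2*(u + 1)*(u + 1)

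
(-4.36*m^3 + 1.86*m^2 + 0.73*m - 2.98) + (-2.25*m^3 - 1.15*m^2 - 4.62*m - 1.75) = -6.61*m^3 + 0.71*m^2 - 3.89*m - 4.73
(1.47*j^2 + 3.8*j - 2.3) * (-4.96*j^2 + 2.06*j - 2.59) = -7.2912*j^4 - 15.8198*j^3 + 15.4287*j^2 - 14.58*j + 5.957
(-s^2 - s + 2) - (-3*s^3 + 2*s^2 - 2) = 3*s^3 - 3*s^2 - s + 4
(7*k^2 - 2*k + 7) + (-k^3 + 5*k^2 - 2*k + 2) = -k^3 + 12*k^2 - 4*k + 9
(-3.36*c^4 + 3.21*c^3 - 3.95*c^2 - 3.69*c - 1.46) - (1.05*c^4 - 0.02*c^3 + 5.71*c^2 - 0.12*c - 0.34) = -4.41*c^4 + 3.23*c^3 - 9.66*c^2 - 3.57*c - 1.12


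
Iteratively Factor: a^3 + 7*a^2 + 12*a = (a + 4)*(a^2 + 3*a) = (a + 3)*(a + 4)*(a)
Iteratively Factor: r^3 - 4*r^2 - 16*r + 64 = (r + 4)*(r^2 - 8*r + 16) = (r - 4)*(r + 4)*(r - 4)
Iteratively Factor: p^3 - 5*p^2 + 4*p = (p)*(p^2 - 5*p + 4) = p*(p - 4)*(p - 1)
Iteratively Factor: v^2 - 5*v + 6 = (v - 3)*(v - 2)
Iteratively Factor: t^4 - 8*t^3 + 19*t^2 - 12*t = (t - 1)*(t^3 - 7*t^2 + 12*t) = (t - 4)*(t - 1)*(t^2 - 3*t) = t*(t - 4)*(t - 1)*(t - 3)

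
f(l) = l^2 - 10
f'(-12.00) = -24.00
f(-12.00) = 134.00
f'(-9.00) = -18.00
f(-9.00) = 71.00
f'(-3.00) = -6.00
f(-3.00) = -1.00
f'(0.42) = 0.84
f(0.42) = -9.82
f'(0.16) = 0.32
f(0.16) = -9.97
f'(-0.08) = -0.16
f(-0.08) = -9.99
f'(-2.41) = -4.82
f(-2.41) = -4.19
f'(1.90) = 3.80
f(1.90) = -6.39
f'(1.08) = 2.16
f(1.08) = -8.83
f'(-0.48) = -0.96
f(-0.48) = -9.77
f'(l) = 2*l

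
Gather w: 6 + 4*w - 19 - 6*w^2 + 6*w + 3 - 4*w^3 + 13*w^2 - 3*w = -4*w^3 + 7*w^2 + 7*w - 10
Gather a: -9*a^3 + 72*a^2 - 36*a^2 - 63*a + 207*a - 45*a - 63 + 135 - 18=-9*a^3 + 36*a^2 + 99*a + 54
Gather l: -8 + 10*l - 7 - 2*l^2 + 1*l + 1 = -2*l^2 + 11*l - 14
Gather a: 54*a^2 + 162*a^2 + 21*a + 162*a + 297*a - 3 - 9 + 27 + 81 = 216*a^2 + 480*a + 96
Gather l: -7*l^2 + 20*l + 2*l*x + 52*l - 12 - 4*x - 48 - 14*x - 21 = -7*l^2 + l*(2*x + 72) - 18*x - 81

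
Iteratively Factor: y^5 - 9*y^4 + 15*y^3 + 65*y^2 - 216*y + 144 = (y - 4)*(y^4 - 5*y^3 - 5*y^2 + 45*y - 36) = (y - 4)*(y - 1)*(y^3 - 4*y^2 - 9*y + 36) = (y - 4)*(y - 1)*(y + 3)*(y^2 - 7*y + 12) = (y - 4)*(y - 3)*(y - 1)*(y + 3)*(y - 4)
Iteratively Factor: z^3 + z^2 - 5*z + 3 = (z - 1)*(z^2 + 2*z - 3) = (z - 1)*(z + 3)*(z - 1)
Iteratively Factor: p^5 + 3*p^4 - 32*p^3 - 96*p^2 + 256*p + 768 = (p + 4)*(p^4 - p^3 - 28*p^2 + 16*p + 192) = (p - 4)*(p + 4)*(p^3 + 3*p^2 - 16*p - 48) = (p - 4)*(p + 4)^2*(p^2 - p - 12) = (p - 4)*(p + 3)*(p + 4)^2*(p - 4)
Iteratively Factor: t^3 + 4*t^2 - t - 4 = (t - 1)*(t^2 + 5*t + 4) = (t - 1)*(t + 4)*(t + 1)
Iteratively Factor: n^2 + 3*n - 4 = (n + 4)*(n - 1)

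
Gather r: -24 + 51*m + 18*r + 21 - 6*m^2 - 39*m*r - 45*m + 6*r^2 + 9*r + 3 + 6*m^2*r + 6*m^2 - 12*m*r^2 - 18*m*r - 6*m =r^2*(6 - 12*m) + r*(6*m^2 - 57*m + 27)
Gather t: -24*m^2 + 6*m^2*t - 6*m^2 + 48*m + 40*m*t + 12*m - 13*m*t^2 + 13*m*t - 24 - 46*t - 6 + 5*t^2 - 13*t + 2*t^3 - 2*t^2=-30*m^2 + 60*m + 2*t^3 + t^2*(3 - 13*m) + t*(6*m^2 + 53*m - 59) - 30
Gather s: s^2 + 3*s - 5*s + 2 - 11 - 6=s^2 - 2*s - 15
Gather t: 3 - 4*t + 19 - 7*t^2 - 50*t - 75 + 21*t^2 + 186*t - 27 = 14*t^2 + 132*t - 80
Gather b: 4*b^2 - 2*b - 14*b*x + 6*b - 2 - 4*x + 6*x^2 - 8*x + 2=4*b^2 + b*(4 - 14*x) + 6*x^2 - 12*x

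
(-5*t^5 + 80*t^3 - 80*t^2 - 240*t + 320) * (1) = -5*t^5 + 80*t^3 - 80*t^2 - 240*t + 320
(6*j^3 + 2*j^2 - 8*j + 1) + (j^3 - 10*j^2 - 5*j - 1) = 7*j^3 - 8*j^2 - 13*j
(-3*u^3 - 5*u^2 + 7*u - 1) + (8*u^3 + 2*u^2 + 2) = 5*u^3 - 3*u^2 + 7*u + 1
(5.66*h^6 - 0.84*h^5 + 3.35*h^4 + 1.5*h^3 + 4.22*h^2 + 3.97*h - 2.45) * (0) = 0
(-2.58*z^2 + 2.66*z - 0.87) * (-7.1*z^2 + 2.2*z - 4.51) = 18.318*z^4 - 24.562*z^3 + 23.6648*z^2 - 13.9106*z + 3.9237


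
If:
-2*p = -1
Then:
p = 1/2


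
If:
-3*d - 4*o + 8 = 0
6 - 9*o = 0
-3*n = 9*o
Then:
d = 16/9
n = -2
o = 2/3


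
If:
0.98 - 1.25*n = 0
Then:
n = 0.78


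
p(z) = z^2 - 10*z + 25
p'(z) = 2*z - 10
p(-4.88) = 97.61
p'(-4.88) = -19.76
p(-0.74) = 32.95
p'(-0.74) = -11.48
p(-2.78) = 60.53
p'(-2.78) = -15.56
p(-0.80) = 33.64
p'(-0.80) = -11.60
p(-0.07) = 25.70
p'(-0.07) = -10.14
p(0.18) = 23.23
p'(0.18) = -9.64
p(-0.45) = 29.70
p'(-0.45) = -10.90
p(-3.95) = 80.10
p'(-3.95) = -17.90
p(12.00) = 49.00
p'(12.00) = 14.00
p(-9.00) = 196.00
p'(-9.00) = -28.00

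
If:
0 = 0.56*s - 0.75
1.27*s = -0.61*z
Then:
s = 1.34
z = -2.79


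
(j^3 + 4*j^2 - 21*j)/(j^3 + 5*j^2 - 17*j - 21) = j/(j + 1)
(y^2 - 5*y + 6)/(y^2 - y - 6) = (y - 2)/(y + 2)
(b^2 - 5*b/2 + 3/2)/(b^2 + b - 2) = (b - 3/2)/(b + 2)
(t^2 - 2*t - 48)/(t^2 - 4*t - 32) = (t + 6)/(t + 4)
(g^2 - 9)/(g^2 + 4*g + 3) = (g - 3)/(g + 1)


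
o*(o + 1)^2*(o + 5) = o^4 + 7*o^3 + 11*o^2 + 5*o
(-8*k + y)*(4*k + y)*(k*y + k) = -32*k^3*y - 32*k^3 - 4*k^2*y^2 - 4*k^2*y + k*y^3 + k*y^2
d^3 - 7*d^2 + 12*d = d*(d - 4)*(d - 3)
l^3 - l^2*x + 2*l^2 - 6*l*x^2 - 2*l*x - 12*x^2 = (l + 2)*(l - 3*x)*(l + 2*x)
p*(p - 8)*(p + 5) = p^3 - 3*p^2 - 40*p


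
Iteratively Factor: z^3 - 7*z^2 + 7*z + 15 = (z - 3)*(z^2 - 4*z - 5) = (z - 5)*(z - 3)*(z + 1)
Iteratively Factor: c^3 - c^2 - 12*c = (c + 3)*(c^2 - 4*c) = c*(c + 3)*(c - 4)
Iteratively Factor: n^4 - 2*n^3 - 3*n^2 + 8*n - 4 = (n - 1)*(n^3 - n^2 - 4*n + 4) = (n - 1)*(n + 2)*(n^2 - 3*n + 2) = (n - 1)^2*(n + 2)*(n - 2)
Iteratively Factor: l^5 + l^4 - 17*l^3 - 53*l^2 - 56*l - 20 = (l - 5)*(l^4 + 6*l^3 + 13*l^2 + 12*l + 4) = (l - 5)*(l + 1)*(l^3 + 5*l^2 + 8*l + 4) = (l - 5)*(l + 1)*(l + 2)*(l^2 + 3*l + 2) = (l - 5)*(l + 1)*(l + 2)^2*(l + 1)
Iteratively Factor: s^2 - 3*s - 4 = (s + 1)*(s - 4)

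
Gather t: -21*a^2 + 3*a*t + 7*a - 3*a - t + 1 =-21*a^2 + 4*a + t*(3*a - 1) + 1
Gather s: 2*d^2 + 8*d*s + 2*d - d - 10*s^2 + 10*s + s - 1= 2*d^2 + d - 10*s^2 + s*(8*d + 11) - 1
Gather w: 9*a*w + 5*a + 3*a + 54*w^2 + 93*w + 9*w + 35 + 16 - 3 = 8*a + 54*w^2 + w*(9*a + 102) + 48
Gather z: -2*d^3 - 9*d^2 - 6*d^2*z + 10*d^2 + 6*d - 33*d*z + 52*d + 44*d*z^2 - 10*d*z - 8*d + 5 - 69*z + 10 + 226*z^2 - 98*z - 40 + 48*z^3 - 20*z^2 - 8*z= -2*d^3 + d^2 + 50*d + 48*z^3 + z^2*(44*d + 206) + z*(-6*d^2 - 43*d - 175) - 25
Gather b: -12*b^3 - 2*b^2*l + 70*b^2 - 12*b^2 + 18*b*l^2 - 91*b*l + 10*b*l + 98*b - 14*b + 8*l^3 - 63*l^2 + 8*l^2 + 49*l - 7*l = -12*b^3 + b^2*(58 - 2*l) + b*(18*l^2 - 81*l + 84) + 8*l^3 - 55*l^2 + 42*l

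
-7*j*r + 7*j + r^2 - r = (-7*j + r)*(r - 1)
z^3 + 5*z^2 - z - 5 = (z - 1)*(z + 1)*(z + 5)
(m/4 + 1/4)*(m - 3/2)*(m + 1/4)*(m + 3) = m^4/4 + 11*m^3/16 - 19*m^2/32 - 21*m/16 - 9/32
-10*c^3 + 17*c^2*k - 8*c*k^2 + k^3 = (-5*c + k)*(-2*c + k)*(-c + k)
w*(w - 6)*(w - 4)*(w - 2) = w^4 - 12*w^3 + 44*w^2 - 48*w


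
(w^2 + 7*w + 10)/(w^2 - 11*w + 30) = (w^2 + 7*w + 10)/(w^2 - 11*w + 30)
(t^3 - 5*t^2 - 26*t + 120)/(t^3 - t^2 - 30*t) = (t - 4)/t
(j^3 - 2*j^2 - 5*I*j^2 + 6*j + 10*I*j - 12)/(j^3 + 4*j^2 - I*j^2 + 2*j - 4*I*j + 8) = (j^2 + j*(-2 - 6*I) + 12*I)/(j^2 + j*(4 - 2*I) - 8*I)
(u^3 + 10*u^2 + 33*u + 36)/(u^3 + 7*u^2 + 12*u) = (u + 3)/u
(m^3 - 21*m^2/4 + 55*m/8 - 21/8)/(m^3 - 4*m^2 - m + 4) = (8*m^2 - 34*m + 21)/(8*(m^2 - 3*m - 4))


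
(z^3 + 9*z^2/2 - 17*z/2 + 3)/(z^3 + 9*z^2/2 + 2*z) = (2*z^3 + 9*z^2 - 17*z + 6)/(z*(2*z^2 + 9*z + 4))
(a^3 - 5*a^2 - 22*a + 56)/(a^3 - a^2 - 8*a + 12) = (a^2 - 3*a - 28)/(a^2 + a - 6)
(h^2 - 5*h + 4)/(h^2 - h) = (h - 4)/h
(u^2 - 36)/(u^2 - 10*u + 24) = (u + 6)/(u - 4)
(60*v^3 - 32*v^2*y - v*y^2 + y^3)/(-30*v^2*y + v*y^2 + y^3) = (-2*v + y)/y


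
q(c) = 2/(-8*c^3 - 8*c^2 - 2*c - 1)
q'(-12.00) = 0.00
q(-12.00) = 0.00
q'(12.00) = 0.00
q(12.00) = 0.00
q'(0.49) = 1.33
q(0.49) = -0.41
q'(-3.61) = 0.01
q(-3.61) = 0.01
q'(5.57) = 0.00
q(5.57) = -0.00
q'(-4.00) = 0.00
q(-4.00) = 0.01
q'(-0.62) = 3.03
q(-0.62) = -2.15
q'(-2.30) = 0.05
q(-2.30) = 0.03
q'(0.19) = 3.98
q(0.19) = -1.16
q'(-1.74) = 0.22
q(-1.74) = 0.10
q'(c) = 2*(24*c^2 + 16*c + 2)/(-8*c^3 - 8*c^2 - 2*c - 1)^2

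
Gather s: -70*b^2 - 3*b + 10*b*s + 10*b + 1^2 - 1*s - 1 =-70*b^2 + 7*b + s*(10*b - 1)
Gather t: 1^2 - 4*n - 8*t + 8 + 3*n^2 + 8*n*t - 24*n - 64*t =3*n^2 - 28*n + t*(8*n - 72) + 9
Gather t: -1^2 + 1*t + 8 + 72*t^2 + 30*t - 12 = 72*t^2 + 31*t - 5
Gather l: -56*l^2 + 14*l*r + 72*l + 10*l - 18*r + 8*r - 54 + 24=-56*l^2 + l*(14*r + 82) - 10*r - 30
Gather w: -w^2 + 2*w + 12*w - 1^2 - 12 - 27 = -w^2 + 14*w - 40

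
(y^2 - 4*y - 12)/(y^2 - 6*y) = (y + 2)/y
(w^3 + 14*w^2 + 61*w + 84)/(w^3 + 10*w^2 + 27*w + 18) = (w^2 + 11*w + 28)/(w^2 + 7*w + 6)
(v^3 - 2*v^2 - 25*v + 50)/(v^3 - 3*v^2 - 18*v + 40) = (v + 5)/(v + 4)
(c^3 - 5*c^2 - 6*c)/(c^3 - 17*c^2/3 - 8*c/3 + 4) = 3*c/(3*c - 2)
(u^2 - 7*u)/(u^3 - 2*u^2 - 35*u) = 1/(u + 5)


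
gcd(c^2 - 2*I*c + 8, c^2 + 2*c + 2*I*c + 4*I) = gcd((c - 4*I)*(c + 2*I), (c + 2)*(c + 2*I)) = c + 2*I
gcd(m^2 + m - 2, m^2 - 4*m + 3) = m - 1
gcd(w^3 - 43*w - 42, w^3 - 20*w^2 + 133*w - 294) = w - 7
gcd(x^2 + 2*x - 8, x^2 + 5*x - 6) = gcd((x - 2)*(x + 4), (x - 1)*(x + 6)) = 1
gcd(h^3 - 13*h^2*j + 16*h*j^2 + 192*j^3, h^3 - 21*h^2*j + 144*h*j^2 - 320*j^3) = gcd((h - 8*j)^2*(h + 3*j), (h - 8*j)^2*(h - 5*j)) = h^2 - 16*h*j + 64*j^2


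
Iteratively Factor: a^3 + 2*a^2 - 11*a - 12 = (a + 4)*(a^2 - 2*a - 3) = (a + 1)*(a + 4)*(a - 3)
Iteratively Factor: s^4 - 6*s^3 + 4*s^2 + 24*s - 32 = (s + 2)*(s^3 - 8*s^2 + 20*s - 16) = (s - 4)*(s + 2)*(s^2 - 4*s + 4) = (s - 4)*(s - 2)*(s + 2)*(s - 2)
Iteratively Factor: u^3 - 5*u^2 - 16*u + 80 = (u - 5)*(u^2 - 16) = (u - 5)*(u + 4)*(u - 4)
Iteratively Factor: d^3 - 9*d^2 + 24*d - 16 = (d - 4)*(d^2 - 5*d + 4) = (d - 4)^2*(d - 1)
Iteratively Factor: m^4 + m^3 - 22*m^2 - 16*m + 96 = (m - 2)*(m^3 + 3*m^2 - 16*m - 48) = (m - 2)*(m + 4)*(m^2 - m - 12) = (m - 2)*(m + 3)*(m + 4)*(m - 4)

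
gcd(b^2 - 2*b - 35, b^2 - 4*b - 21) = b - 7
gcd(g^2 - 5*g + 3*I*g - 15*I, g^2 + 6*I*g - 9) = g + 3*I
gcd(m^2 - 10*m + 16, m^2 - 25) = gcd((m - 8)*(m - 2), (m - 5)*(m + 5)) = 1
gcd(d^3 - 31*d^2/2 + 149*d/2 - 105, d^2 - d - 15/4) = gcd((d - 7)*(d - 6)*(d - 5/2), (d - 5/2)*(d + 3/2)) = d - 5/2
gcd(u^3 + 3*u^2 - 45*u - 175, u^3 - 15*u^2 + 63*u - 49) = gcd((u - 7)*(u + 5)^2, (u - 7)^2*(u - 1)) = u - 7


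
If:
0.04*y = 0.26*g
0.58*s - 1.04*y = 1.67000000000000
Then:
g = 0.153846153846154*y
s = 1.79310344827586*y + 2.87931034482759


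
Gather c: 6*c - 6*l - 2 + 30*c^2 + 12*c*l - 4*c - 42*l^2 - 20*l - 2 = 30*c^2 + c*(12*l + 2) - 42*l^2 - 26*l - 4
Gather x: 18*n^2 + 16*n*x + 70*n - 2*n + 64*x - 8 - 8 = 18*n^2 + 68*n + x*(16*n + 64) - 16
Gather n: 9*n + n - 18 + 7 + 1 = 10*n - 10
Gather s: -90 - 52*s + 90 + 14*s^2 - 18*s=14*s^2 - 70*s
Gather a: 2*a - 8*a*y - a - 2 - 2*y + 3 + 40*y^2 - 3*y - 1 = a*(1 - 8*y) + 40*y^2 - 5*y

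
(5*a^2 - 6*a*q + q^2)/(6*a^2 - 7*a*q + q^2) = (-5*a + q)/(-6*a + q)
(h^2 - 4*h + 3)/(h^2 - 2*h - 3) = (h - 1)/(h + 1)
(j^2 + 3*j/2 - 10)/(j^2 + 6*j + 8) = (j - 5/2)/(j + 2)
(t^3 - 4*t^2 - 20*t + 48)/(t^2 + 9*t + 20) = (t^2 - 8*t + 12)/(t + 5)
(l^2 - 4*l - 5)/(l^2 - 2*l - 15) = (l + 1)/(l + 3)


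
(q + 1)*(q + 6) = q^2 + 7*q + 6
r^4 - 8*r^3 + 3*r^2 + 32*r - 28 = (r - 7)*(r - 2)*(r - 1)*(r + 2)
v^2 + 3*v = v*(v + 3)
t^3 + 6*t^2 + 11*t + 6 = (t + 1)*(t + 2)*(t + 3)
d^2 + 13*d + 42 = (d + 6)*(d + 7)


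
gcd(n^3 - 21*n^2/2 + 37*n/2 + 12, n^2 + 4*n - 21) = n - 3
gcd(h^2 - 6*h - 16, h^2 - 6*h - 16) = h^2 - 6*h - 16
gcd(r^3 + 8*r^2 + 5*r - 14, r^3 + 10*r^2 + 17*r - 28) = r^2 + 6*r - 7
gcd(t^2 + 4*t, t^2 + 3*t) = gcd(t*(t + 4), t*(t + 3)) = t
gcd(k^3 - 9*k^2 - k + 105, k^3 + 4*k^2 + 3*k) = k + 3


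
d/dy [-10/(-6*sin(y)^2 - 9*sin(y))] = -10*(4*sin(y) + 3)*cos(y)/(3*(2*sin(y) + 3)^2*sin(y)^2)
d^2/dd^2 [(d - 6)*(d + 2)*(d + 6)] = 6*d + 4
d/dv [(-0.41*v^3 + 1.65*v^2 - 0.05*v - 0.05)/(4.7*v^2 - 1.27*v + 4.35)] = (-1.927*v^4 + 1.0414*v^3 - 7.211*v^2 + 14.825*v - 0.281)/(22.09*v^4 - 11.938*v^3 + 42.5029*v^2 - 11.049*v + 18.9225)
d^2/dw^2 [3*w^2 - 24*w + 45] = 6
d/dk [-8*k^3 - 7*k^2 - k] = -24*k^2 - 14*k - 1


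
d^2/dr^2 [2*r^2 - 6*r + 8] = 4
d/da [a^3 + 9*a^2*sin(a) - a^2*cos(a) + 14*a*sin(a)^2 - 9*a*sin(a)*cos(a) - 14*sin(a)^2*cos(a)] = a^2*sin(a) + 9*a^2*cos(a) + 3*a^2 + 18*a*sin(a) + 14*a*sin(2*a) - 2*a*cos(a) - 9*a*cos(2*a) + 7*sin(a)/2 - 9*sin(2*a)/2 - 21*sin(3*a)/2 - 7*cos(2*a) + 7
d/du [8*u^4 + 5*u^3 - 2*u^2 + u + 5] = 32*u^3 + 15*u^2 - 4*u + 1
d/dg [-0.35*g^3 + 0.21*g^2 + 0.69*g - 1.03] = -1.05*g^2 + 0.42*g + 0.69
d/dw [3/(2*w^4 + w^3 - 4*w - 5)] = 3*(-8*w^3 - 3*w^2 + 4)/(2*w^4 + w^3 - 4*w - 5)^2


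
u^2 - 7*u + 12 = (u - 4)*(u - 3)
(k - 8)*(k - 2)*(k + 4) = k^3 - 6*k^2 - 24*k + 64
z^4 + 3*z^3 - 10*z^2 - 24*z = z*(z - 3)*(z + 2)*(z + 4)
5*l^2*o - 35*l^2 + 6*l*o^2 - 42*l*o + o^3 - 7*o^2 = (l + o)*(5*l + o)*(o - 7)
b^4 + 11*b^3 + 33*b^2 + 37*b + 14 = (b + 1)^2*(b + 2)*(b + 7)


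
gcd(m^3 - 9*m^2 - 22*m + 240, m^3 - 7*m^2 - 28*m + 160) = m^2 - 3*m - 40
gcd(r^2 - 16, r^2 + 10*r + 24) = r + 4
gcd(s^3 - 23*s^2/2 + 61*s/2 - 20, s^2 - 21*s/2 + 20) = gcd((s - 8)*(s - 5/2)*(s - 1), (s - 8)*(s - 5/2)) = s^2 - 21*s/2 + 20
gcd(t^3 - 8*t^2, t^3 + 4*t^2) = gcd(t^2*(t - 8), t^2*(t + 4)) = t^2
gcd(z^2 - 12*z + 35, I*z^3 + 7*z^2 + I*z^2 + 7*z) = 1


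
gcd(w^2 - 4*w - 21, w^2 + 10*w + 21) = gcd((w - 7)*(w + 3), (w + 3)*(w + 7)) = w + 3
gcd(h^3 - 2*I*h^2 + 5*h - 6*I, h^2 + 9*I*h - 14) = h + 2*I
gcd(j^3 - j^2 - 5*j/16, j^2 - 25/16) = j - 5/4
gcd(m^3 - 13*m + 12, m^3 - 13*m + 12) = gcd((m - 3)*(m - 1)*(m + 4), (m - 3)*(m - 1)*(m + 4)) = m^3 - 13*m + 12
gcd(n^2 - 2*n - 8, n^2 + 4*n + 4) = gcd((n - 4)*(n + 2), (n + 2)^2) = n + 2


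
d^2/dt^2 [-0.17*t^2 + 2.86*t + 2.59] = -0.340000000000000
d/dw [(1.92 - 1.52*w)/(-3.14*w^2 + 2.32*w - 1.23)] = (-4.7728*w^2 + 12.0576*w - 2.5848)/(9.8596*w^4 - 14.5696*w^3 + 13.1068*w^2 - 5.7072*w + 1.5129)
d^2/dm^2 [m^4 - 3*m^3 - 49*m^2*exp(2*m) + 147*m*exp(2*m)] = -196*m^2*exp(2*m) + 12*m^2 + 196*m*exp(2*m) - 18*m + 490*exp(2*m)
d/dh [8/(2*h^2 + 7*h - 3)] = 8*(-4*h - 7)/(2*h^2 + 7*h - 3)^2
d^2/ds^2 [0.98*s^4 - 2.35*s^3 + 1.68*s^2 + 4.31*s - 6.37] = 11.76*s^2 - 14.1*s + 3.36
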